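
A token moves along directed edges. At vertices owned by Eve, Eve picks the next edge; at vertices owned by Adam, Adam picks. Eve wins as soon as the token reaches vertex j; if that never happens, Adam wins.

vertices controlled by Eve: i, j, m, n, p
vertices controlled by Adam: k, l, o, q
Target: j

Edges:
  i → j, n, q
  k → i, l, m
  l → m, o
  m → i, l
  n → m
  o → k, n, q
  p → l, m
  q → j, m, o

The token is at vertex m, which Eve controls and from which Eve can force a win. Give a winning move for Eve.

i

A0 = {j}
A1: add {i} — i (Eve) has i→j.
A2: add {m} — m (Eve) has m→i.
A3: add {n, p} — n (Eve) has n→m; p (Eve) has p→m.
A4 = A3; e.g. k (Adam) can still go to l. Fixed point.
From m, successor i is in the attractor (rank 1); the other successor l is not.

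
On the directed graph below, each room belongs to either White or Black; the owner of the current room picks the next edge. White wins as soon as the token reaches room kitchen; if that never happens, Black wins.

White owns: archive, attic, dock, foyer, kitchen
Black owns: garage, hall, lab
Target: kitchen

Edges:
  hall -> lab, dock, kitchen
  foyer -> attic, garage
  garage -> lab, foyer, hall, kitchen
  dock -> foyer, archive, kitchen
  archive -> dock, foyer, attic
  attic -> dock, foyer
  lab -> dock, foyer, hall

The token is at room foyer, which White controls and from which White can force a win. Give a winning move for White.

attic

A0 = {kitchen}
A1: add {dock} — dock (White) has dock→kitchen.
A2: add {archive, attic} — attic (White) has attic→dock; archive (White) has archive→dock.
A3: add {foyer} — foyer (White) has foyer→attic.
A4 = A3; e.g. lab (Black) can still go to hall. Fixed point.
From foyer, successor attic is in the attractor (rank 2); the other successor garage is not.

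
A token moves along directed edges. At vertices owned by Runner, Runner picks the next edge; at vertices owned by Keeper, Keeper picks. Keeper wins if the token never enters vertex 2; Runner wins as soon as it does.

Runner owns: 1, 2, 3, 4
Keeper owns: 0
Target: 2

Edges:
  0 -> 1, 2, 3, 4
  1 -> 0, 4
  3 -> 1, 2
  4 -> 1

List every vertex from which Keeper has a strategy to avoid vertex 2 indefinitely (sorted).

A0 = {2}
A1: add {3} — 3 (Runner) has 3→2.
A2 = A1; e.g. 0 (Keeper) can still go to 1. Fixed point.
Runner's attractor = {2, 3}; Keeper avoids the target exactly from the complement.

0, 1, 4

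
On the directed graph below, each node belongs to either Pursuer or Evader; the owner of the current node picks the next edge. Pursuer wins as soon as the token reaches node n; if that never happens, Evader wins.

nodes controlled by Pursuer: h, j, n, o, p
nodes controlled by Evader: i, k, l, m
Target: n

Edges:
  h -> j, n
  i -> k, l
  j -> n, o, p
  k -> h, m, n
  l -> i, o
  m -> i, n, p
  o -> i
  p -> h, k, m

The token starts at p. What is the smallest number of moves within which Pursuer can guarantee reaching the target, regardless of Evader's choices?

A0 = {n}
A1: add {h, j} — h (Pursuer) has h→n; j (Pursuer) has j→n.
A2: add {p} — p (Pursuer) has p→h.
A3 = A2; e.g. i (Evader) can still go to k. Fixed point.
p enters the attractor at level 2, so Pursuer can force the target in 2 moves from there.

2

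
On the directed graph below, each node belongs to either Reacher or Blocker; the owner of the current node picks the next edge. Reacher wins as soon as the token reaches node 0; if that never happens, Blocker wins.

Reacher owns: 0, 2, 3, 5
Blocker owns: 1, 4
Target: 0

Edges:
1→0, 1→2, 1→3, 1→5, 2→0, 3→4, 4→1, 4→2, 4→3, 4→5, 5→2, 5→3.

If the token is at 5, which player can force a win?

Reacher

A0 = {0}
A1: add {2} — 2 (Reacher) has 2→0.
A2: add {5} — 5 (Reacher) has 5→2.
A3 = A2; e.g. 1 (Blocker) can still go to 3. Fixed point.
5 ∈ A2, so Reacher can force the target.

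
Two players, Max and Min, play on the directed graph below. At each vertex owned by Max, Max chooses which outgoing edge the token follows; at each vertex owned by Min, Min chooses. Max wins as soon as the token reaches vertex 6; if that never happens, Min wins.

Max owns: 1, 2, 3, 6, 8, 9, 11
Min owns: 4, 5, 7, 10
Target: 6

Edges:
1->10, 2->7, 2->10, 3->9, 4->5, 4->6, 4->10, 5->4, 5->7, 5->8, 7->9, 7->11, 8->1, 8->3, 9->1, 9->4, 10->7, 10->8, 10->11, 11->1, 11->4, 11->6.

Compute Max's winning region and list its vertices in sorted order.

6, 11

A0 = {6}
A1: add {11} — 11 (Max) has 11→6.
A2 = A1; e.g. 1 (Max) has no edge into A1. Fixed point.
Max's winning region = {6, 11}.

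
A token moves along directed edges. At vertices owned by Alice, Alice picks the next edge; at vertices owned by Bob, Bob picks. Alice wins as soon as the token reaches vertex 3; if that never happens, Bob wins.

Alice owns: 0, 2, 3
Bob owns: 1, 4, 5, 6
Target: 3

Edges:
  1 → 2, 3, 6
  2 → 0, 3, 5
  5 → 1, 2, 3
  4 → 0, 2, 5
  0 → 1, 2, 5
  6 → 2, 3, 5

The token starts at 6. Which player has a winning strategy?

A0 = {3}
A1: add {2} — 2 (Alice) has 2→3.
A2: add {0} — 0 (Alice) has 0→2.
A3 = A2; e.g. 1 (Bob) can still go to 6. Fixed point.
6 never enters the attractor, so Bob can avoid the target forever.

Bob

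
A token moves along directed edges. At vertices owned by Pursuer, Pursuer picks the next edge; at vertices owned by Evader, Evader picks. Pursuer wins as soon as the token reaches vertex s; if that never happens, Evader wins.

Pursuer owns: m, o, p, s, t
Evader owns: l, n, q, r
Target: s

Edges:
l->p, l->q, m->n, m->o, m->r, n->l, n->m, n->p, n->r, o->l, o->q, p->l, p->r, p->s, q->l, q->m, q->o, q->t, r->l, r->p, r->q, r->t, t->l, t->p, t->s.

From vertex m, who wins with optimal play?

Evader

A0 = {s}
A1: add {p, t} — p (Pursuer) has p→s; t (Pursuer) has t→s.
A2 = A1; e.g. l (Evader) can still go to q. Fixed point.
m never enters the attractor, so Evader can avoid the target forever.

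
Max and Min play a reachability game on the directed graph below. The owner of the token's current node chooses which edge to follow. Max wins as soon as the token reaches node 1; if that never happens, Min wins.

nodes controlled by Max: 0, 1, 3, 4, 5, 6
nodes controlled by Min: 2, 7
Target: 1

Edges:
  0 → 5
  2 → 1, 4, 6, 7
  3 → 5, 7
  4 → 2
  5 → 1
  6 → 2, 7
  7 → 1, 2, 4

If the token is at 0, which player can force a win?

Max

A0 = {1}
A1: add {5} — 5 (Max) has 5→1.
A2: add {0, 3} — 0 (Max) has 0→5; 3 (Max) has 3→5.
A3 = A2; e.g. 2 (Min) can still go to 4. Fixed point.
0 ∈ A2, so Max can force the target.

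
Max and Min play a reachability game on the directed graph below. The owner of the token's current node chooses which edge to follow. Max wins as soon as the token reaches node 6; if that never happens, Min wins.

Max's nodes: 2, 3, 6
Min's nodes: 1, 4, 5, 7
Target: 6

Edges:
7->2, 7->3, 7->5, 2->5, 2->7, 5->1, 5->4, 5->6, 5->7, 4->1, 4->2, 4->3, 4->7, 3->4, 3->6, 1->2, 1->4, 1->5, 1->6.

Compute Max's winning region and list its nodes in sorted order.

A0 = {6}
A1: add {3} — 3 (Max) has 3→6.
A2 = A1; e.g. 1 (Min) can still go to 2. Fixed point.
Max's winning region = {3, 6}.

3, 6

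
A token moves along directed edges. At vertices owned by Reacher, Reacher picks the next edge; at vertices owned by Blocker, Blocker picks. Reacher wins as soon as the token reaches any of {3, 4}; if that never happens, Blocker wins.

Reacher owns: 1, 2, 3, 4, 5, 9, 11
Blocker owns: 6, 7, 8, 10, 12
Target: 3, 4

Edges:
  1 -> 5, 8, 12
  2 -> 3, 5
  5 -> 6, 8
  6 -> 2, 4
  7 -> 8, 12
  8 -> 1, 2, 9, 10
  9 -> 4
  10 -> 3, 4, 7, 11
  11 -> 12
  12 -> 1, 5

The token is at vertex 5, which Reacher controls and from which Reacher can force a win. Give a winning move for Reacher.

6

A0 = {3, 4}
A1: add {2, 9} — 2 (Reacher) has 2→3; 9 (Reacher) has 9→4.
A2: add {6} — 6 (Blocker): all of {2, 4} already in.
A3: add {5} — 5 (Reacher) has 5→6.
A4: add {1} — 1 (Reacher) has 1→5.
A5: add {12} — 12 (Blocker): all of {1, 5} already in.
A6: add {11} — 11 (Reacher) has 11→12.
A7 = A6; e.g. 7 (Blocker) can still go to 8. Fixed point.
From 5, successor 6 is in the attractor (rank 2); the other successor 8 is not.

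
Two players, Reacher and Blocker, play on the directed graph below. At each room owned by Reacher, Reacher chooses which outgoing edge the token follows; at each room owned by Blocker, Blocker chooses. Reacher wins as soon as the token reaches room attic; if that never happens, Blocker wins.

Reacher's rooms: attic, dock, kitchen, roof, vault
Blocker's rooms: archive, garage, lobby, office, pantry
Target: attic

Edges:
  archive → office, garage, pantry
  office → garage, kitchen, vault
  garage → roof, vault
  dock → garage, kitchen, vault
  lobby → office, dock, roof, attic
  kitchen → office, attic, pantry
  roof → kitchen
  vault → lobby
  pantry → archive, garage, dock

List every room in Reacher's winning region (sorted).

A0 = {attic}
A1: add {kitchen} — kitchen (Reacher) has kitchen→attic.
A2: add {dock, roof} — dock (Reacher) has dock→kitchen; roof (Reacher) has roof→kitchen.
A3 = A2; e.g. archive (Blocker) can still go to office. Fixed point.
Reacher's winning region = {attic, dock, kitchen, roof}.

attic, dock, kitchen, roof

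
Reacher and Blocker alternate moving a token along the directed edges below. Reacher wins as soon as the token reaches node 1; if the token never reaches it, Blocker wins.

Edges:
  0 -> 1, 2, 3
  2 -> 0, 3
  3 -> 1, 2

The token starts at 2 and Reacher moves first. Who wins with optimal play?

Blocker

Track states (vertex, player-to-move).
A0 = {(1,Reacher), (1,Blocker)}
A1: add {(0,Reacher), (3,Reacher)}.
A2: add {(2,Blocker)}.
A3 = A2; e.g. (0,Blocker) stays out. (2,Reacher) never enters ⇒ Blocker avoids the target.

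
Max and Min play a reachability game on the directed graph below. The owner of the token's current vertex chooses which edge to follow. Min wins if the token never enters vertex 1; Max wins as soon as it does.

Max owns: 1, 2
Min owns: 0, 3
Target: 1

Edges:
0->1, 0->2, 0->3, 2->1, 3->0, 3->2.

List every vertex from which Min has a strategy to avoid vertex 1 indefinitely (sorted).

0, 3

A0 = {1}
A1: add {2} — 2 (Max) has 2→1.
A2 = A1; e.g. 0 (Min) can still go to 3. Fixed point.
Max's attractor = {1, 2}; Min avoids the target exactly from the complement.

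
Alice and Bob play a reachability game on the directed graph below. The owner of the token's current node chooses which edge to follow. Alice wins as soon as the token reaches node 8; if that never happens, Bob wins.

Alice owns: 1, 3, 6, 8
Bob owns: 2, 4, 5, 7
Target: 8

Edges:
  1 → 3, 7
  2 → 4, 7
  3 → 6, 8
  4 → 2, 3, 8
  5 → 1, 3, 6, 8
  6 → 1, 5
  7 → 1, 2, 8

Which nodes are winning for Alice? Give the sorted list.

1, 3, 5, 6, 8

A0 = {8}
A1: add {3} — 3 (Alice) has 3→8.
A2: add {1} — 1 (Alice) has 1→3.
A3: add {6} — 6 (Alice) has 6→1.
A4: add {5} — 5 (Bob): all of {1, 3, 6, 8} already in.
A5 = A4; e.g. 2 (Bob) can still go to 4. Fixed point.
Alice's winning region = {1, 3, 5, 6, 8}.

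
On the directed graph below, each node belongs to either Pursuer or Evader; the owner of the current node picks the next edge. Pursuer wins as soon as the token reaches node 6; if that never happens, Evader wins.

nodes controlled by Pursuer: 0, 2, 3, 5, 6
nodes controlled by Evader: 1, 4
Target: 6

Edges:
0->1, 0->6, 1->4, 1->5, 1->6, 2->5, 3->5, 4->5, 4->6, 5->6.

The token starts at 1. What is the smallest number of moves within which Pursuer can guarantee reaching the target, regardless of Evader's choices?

3

A0 = {6}
A1: add {0, 5} — 0 (Pursuer) has 0→6; 5 (Pursuer) has 5→6.
A2: add {2, 3, 4} — 2 (Pursuer) has 2→5; 3 (Pursuer) has 3→5; 4 (Evader): all of {5, 6} already in.
A3: add {1} — 1 (Evader): all of {4, 5, 6} already in.
A3 = all vertices. Fixed point.
1 enters the attractor at level 3, so Pursuer can force the target in 3 moves from there.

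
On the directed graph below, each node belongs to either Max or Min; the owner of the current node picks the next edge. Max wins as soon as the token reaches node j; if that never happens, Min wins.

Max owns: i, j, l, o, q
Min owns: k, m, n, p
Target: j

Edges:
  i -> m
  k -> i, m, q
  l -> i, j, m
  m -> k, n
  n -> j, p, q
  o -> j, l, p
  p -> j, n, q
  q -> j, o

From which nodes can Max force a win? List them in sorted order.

A0 = {j}
A1: add {l, o, q} — l (Max) has l→j; o (Max) has o→j; q (Max) has q→j.
A2 = A1; e.g. i (Max) has no edge into A1. Fixed point.
Max's winning region = {j, l, o, q}.

j, l, o, q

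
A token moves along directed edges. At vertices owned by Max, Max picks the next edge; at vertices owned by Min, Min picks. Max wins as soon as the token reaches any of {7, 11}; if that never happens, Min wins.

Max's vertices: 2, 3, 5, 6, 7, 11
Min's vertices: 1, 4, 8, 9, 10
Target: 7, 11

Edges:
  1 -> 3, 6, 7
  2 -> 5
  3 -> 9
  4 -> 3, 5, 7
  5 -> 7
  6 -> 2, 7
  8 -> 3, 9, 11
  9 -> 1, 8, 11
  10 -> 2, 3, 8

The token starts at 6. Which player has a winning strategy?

Max

A0 = {7, 11}
A1: add {5, 6} — 5 (Max) has 5→7; 6 (Max) has 6→7.
6 ∈ A1, so Max can force the target.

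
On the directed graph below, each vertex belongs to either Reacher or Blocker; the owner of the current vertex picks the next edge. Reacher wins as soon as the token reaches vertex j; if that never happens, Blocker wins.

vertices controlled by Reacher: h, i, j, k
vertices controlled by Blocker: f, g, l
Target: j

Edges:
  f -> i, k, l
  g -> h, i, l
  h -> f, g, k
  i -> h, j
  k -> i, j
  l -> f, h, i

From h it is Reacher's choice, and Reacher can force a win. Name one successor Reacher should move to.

k

A0 = {j}
A1: add {i, k} — i (Reacher) has i→j; k (Reacher) has k→j.
A2: add {h} — h (Reacher) has h→k.
A3 = A2; e.g. f (Blocker) can still go to l. Fixed point.
From h, successor k is in the attractor (rank 1); the other successors f, g are not.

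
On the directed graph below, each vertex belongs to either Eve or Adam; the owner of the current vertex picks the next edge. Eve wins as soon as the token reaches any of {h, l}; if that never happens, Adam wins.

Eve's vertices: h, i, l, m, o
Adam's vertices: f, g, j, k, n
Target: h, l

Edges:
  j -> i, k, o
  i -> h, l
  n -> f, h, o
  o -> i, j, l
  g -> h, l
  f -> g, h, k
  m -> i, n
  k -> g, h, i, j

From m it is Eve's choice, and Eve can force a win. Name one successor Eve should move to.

A0 = {h, l}
A1: add {g, i, o} — g (Adam): all of {h, l} already in; i (Eve) has i→h; o (Eve) has o→l.
A2: add {m} — m (Eve) has m→i.
A3 = A2; e.g. f (Adam) can still go to k. Fixed point.
From m, successor i is in the attractor (rank 1); the other successor n is not.

i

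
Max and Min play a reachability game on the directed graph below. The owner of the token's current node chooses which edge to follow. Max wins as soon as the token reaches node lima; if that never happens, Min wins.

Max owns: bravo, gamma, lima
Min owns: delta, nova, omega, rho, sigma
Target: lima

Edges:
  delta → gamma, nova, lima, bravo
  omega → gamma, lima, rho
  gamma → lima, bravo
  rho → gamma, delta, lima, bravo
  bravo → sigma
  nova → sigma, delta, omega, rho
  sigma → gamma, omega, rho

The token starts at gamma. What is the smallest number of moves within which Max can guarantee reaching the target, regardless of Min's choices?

A0 = {lima}
A1: add {gamma} — gamma (Max) has gamma→lima.
A2 = A1; e.g. sigma (Min) can still go to omega. Fixed point.
gamma enters the attractor at level 1, so Max can force the target in 1 move from there.

1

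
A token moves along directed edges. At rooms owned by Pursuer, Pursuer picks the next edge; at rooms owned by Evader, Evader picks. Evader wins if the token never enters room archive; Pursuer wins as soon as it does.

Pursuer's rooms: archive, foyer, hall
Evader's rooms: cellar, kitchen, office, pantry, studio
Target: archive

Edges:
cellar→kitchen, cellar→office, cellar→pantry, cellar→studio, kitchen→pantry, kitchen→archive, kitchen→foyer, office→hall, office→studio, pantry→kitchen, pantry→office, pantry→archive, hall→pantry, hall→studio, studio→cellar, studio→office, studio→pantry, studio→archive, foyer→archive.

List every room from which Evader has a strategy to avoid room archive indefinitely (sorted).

cellar, hall, kitchen, office, pantry, studio

A0 = {archive}
A1: add {foyer} — foyer (Pursuer) has foyer→archive.
A2 = A1; e.g. cellar (Evader) can still go to kitchen. Fixed point.
Pursuer's attractor = {archive, foyer}; Evader avoids the target exactly from the complement.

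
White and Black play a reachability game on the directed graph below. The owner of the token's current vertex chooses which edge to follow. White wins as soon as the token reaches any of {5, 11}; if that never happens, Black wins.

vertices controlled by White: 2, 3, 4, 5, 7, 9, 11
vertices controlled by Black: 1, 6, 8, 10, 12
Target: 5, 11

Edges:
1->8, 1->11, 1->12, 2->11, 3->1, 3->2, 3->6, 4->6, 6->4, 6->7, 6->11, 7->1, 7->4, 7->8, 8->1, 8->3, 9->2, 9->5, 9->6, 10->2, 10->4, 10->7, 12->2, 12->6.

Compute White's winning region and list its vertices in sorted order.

A0 = {5, 11}
A1: add {2, 9} — 2 (White) has 2→11; 9 (White) has 9→5.
A2: add {3} — 3 (White) has 3→2.
A3 = A2; e.g. 1 (Black) can still go to 8. Fixed point.
White's winning region = {2, 3, 5, 9, 11}.

2, 3, 5, 9, 11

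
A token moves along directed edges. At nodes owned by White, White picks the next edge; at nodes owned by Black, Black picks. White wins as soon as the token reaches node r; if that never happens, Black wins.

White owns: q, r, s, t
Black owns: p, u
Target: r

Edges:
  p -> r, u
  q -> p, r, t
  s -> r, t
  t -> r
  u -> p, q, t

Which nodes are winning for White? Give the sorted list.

q, r, s, t

A0 = {r}
A1: add {q, s, t} — q (White) has q→r; s (White) has s→r; t (White) has t→r.
A2 = A1; e.g. p (Black) can still go to u. Fixed point.
White's winning region = {q, r, s, t}.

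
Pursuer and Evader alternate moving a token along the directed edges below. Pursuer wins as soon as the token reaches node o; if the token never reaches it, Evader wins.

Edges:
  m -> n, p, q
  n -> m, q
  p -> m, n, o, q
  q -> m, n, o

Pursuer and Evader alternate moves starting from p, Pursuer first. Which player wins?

Pursuer

Track states (vertex, player-to-move).
A0 = {(o,Pursuer), (o,Evader)}
A1: add {(p,Pursuer), (q,Pursuer)}.
(p,Pursuer) ∈ A1 ⇒ Pursuer forces the target.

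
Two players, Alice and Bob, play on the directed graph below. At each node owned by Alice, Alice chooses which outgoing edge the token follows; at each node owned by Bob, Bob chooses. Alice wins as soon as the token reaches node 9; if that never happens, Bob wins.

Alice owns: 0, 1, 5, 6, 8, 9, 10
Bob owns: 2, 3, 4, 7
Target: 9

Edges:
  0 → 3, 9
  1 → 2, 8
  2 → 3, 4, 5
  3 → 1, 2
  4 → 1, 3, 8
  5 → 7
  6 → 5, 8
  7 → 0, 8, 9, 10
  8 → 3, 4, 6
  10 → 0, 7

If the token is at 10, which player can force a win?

A0 = {9}
A1: add {0} — 0 (Alice) has 0→9.
A2: add {10} — 10 (Alice) has 10→0.
A3 = A2; e.g. 1 (Alice) has no edge into A2. Fixed point.
10 ∈ A2, so Alice can force the target.

Alice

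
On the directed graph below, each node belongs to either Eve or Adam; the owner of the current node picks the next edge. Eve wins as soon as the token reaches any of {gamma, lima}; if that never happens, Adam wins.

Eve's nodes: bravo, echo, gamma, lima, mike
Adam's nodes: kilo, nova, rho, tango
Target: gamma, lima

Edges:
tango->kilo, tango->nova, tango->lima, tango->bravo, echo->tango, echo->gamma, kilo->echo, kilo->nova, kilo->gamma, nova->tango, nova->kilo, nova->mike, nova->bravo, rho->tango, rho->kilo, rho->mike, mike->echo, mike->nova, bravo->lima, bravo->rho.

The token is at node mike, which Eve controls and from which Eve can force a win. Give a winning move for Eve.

echo

A0 = {gamma, lima}
A1: add {bravo, echo} — echo (Eve) has echo→gamma; bravo (Eve) has bravo→lima.
A2: add {mike} — mike (Eve) has mike→echo.
A3 = A2; e.g. tango (Adam) can still go to kilo. Fixed point.
From mike, successor echo is in the attractor (rank 1); the other successor nova is not.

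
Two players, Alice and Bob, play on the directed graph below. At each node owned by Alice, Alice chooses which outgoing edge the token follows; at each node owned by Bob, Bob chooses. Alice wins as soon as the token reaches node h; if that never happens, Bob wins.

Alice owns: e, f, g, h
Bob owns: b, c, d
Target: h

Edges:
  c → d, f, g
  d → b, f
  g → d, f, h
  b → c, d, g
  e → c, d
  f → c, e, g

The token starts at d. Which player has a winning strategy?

Bob

A0 = {h}
A1: add {g} — g (Alice) has g→h.
A2: add {f} — f (Alice) has f→g.
A3 = A2; e.g. b (Bob) can still go to c. Fixed point.
d never enters the attractor, so Bob can avoid the target forever.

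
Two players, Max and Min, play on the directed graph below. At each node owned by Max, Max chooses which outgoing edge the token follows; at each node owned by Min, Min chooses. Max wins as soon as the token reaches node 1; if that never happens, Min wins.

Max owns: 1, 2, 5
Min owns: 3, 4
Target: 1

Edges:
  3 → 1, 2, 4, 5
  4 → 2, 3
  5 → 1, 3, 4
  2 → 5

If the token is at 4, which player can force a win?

A0 = {1}
A1: add {5} — 5 (Max) has 5→1.
A2: add {2} — 2 (Max) has 2→5.
A3 = A2; e.g. 3 (Min) can still go to 4. Fixed point.
4 never enters the attractor, so Min can avoid the target forever.

Min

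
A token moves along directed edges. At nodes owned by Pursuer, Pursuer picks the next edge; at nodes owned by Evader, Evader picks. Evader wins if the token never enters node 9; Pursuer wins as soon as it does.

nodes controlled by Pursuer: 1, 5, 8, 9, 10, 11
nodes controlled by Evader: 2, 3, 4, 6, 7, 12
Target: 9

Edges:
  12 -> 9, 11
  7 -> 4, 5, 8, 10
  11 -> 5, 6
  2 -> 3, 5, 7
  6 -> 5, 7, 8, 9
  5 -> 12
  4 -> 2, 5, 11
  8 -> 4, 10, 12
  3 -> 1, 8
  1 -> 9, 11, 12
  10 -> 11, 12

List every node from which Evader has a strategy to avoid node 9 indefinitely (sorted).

2, 3, 4, 5, 6, 7, 8, 10, 11, 12

A0 = {9}
A1: add {1} — 1 (Pursuer) has 1→9.
A2 = A1; e.g. 2 (Evader) can still go to 3. Fixed point.
Pursuer's attractor = {1, 9}; Evader avoids the target exactly from the complement.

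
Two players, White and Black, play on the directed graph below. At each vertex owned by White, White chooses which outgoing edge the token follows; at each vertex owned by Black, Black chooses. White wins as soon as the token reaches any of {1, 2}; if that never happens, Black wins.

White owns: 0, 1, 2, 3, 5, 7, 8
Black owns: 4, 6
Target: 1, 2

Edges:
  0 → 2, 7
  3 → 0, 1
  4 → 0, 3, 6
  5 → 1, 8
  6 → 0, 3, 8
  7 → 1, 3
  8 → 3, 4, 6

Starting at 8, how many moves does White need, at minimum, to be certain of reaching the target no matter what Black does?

A0 = {1, 2}
A1: add {0, 3, 5, 7} — 0 (White) has 0→2; 3 (White) has 3→1; 5 (White) has 5→1; 7 (White) has 7→1.
A2: add {8} — 8 (White) has 8→3.
8 enters the attractor at level 2, so White can force the target in 2 moves from there.

2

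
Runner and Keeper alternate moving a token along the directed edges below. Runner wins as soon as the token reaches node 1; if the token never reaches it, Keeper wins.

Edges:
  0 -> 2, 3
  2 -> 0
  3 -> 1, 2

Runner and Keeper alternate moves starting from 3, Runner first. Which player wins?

Track states (vertex, player-to-move).
A0 = {(1,Runner), (1,Keeper)}
A1: add {(3,Runner)}.
(3,Runner) ∈ A1 ⇒ Runner forces the target.

Runner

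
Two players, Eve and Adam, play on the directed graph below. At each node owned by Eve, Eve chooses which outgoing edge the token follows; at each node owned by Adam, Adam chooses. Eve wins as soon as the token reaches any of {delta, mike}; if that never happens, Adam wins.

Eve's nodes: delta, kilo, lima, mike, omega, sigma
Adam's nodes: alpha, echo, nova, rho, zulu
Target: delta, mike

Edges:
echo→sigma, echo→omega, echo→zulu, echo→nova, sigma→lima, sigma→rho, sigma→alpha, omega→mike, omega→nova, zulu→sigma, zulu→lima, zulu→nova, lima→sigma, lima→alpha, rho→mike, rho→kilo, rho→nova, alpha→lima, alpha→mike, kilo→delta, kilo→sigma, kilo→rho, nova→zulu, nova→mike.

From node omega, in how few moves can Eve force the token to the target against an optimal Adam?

1

A0 = {delta, mike}
A1: add {kilo, omega} — omega (Eve) has omega→mike; kilo (Eve) has kilo→delta.
A2 = A1; e.g. echo (Adam) can still go to sigma. Fixed point.
omega enters the attractor at level 1, so Eve can force the target in 1 move from there.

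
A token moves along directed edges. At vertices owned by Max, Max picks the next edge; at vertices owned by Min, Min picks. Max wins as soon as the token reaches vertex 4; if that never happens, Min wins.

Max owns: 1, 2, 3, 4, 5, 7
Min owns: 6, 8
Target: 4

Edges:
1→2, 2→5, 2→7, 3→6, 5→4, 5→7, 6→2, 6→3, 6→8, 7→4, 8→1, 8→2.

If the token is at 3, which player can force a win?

Min

A0 = {4}
A1: add {5, 7} — 5 (Max) has 5→4; 7 (Max) has 7→4.
A2: add {2} — 2 (Max) has 2→5.
A3: add {1} — 1 (Max) has 1→2.
A4: add {8} — 8 (Min): all of {1, 2} already in.
A5 = A4; e.g. 3 (Max) has no edge into A4. Fixed point.
3 never enters the attractor, so Min can avoid the target forever.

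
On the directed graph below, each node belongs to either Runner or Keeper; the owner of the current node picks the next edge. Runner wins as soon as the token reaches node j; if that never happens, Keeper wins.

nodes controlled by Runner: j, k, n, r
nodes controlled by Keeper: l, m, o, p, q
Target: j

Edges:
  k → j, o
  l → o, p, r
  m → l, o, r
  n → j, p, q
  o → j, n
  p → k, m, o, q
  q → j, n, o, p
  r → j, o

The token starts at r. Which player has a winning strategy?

A0 = {j}
A1: add {k, n, r} — k (Runner) has k→j; n (Runner) has n→j; r (Runner) has r→j.
r ∈ A1, so Runner can force the target.

Runner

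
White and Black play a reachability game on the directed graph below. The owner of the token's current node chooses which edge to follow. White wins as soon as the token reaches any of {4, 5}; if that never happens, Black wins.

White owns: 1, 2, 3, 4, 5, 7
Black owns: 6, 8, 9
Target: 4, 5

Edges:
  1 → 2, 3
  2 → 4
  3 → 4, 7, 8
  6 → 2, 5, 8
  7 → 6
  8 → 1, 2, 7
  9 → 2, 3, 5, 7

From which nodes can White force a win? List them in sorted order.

A0 = {4, 5}
A1: add {2, 3} — 2 (White) has 2→4; 3 (White) has 3→4.
A2: add {1} — 1 (White) has 1→2.
A3 = A2; e.g. 6 (Black) can still go to 8. Fixed point.
White's winning region = {1, 2, 3, 4, 5}.

1, 2, 3, 4, 5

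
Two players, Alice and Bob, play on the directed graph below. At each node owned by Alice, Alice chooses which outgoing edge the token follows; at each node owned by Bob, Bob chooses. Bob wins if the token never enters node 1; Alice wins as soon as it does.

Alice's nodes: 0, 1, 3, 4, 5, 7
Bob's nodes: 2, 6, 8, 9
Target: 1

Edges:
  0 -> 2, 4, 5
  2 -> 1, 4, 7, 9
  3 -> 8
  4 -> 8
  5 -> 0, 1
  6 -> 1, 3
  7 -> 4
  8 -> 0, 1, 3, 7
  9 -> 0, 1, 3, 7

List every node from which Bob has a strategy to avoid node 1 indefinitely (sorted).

A0 = {1}
A1: add {5} — 5 (Alice) has 5→1.
A2: add {0} — 0 (Alice) has 0→5.
A3 = A2; e.g. 2 (Bob) can still go to 4. Fixed point.
Alice's attractor = {0, 1, 5}; Bob avoids the target exactly from the complement.

2, 3, 4, 6, 7, 8, 9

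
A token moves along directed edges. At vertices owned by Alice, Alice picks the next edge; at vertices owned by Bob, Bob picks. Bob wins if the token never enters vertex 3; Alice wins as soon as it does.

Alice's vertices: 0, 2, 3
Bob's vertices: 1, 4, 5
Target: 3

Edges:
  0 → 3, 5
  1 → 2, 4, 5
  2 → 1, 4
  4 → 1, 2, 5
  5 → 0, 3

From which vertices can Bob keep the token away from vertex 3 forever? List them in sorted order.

A0 = {3}
A1: add {0} — 0 (Alice) has 0→3.
A2: add {5} — 5 (Bob): all of {0, 3} already in.
A3 = A2; e.g. 1 (Bob) can still go to 2. Fixed point.
Alice's attractor = {0, 3, 5}; Bob avoids the target exactly from the complement.

1, 2, 4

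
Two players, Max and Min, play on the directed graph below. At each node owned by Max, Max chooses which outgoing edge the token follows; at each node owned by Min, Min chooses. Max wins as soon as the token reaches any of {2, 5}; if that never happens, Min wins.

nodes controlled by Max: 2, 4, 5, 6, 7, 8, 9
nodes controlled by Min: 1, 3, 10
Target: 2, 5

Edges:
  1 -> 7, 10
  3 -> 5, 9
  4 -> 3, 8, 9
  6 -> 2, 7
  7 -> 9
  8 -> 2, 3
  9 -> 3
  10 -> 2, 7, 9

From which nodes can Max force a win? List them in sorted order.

2, 4, 5, 6, 8

A0 = {2, 5}
A1: add {6, 8} — 6 (Max) has 6→2; 8 (Max) has 8→2.
A2: add {4} — 4 (Max) has 4→8.
A3 = A2; e.g. 1 (Min) can still go to 7. Fixed point.
Max's winning region = {2, 4, 5, 6, 8}.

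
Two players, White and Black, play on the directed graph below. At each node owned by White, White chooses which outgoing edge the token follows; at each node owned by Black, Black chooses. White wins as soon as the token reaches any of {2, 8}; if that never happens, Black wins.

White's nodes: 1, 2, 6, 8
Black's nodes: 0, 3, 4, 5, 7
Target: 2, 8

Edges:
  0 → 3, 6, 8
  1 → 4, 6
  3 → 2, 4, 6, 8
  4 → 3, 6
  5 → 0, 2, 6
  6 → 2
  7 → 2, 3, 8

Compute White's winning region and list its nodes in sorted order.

A0 = {2, 8}
A1: add {6} — 6 (White) has 6→2.
A2: add {1} — 1 (White) has 1→6.
A3 = A2; e.g. 0 (Black) can still go to 3. Fixed point.
White's winning region = {1, 2, 6, 8}.

1, 2, 6, 8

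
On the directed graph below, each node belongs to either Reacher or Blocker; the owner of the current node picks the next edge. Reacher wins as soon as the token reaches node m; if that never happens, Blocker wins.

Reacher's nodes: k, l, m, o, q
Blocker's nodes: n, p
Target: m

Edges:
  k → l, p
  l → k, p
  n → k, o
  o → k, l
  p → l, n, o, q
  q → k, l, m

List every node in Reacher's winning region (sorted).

A0 = {m}
A1: add {q} — q (Reacher) has q→m.
A2 = A1; e.g. k (Reacher) has no edge into A1. Fixed point.
Reacher's winning region = {m, q}.

m, q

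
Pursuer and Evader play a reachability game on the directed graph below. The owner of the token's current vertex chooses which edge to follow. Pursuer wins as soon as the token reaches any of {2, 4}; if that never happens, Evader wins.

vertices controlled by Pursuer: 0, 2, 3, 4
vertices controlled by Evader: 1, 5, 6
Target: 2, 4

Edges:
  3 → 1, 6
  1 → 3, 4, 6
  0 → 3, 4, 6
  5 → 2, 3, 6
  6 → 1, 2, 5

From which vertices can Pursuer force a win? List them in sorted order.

A0 = {2, 4}
A1: add {0} — 0 (Pursuer) has 0→4.
A2 = A1; e.g. 1 (Evader) can still go to 3. Fixed point.
Pursuer's winning region = {0, 2, 4}.

0, 2, 4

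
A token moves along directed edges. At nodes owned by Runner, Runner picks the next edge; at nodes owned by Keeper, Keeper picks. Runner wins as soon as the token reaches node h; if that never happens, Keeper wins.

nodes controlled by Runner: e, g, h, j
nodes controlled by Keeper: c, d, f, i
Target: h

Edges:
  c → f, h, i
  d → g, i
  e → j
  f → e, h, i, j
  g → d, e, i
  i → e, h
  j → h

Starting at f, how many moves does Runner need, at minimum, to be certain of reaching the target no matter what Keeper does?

4

A0 = {h}
A1: add {j} — j (Runner) has j→h.
A2: add {e} — e (Runner) has e→j.
A3: add {g, i} — g (Runner) has g→e; i (Keeper): all of {e, h} already in.
A4: add {d, f} — d (Keeper): all of {g, i} already in; f (Keeper): all of {e, h, i, j} already in.
f enters the attractor at level 4, so Runner can force the target in 4 moves from there.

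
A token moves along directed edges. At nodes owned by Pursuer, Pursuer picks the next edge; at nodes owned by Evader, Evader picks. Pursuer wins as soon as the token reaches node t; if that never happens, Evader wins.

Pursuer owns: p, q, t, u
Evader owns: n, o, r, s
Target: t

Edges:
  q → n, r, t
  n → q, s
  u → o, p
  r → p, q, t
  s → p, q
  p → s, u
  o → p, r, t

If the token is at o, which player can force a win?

Evader

A0 = {t}
A1: add {q} — q (Pursuer) has q→t.
A2 = A1; e.g. n (Evader) can still go to s. Fixed point.
o never enters the attractor, so Evader can avoid the target forever.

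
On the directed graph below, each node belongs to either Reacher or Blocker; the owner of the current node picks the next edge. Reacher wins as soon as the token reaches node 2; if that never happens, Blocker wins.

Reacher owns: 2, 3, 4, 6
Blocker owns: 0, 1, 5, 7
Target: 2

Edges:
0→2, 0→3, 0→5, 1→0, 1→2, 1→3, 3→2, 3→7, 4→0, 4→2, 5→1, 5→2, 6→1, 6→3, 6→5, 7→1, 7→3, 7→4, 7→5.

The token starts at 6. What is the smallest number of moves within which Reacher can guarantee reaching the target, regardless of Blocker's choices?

2

A0 = {2}
A1: add {3, 4} — 3 (Reacher) has 3→2; 4 (Reacher) has 4→2.
A2: add {6} — 6 (Reacher) has 6→3.
A3 = A2; e.g. 0 (Blocker) can still go to 5. Fixed point.
6 enters the attractor at level 2, so Reacher can force the target in 2 moves from there.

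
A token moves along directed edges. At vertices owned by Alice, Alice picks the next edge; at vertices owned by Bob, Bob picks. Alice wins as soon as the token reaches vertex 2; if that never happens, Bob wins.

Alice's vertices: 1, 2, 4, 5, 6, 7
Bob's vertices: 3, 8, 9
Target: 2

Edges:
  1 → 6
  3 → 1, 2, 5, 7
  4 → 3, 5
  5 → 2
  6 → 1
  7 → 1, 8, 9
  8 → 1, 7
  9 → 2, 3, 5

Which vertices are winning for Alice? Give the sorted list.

A0 = {2}
A1: add {5} — 5 (Alice) has 5→2.
A2: add {4} — 4 (Alice) has 4→5.
A3 = A2; e.g. 1 (Alice) has no edge into A2. Fixed point.
Alice's winning region = {2, 4, 5}.

2, 4, 5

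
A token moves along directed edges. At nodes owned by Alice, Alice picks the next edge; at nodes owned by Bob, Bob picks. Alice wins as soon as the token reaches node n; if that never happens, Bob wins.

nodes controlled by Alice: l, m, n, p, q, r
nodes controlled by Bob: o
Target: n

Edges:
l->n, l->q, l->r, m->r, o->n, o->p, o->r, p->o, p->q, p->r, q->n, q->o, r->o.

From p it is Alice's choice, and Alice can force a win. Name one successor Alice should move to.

q

A0 = {n}
A1: add {l, q} — l (Alice) has l→n; q (Alice) has q→n.
A2: add {p} — p (Alice) has p→q.
A3 = A2; e.g. m (Alice) has no edge into A2. Fixed point.
From p, successor q is in the attractor (rank 1); the other successors o, r are not.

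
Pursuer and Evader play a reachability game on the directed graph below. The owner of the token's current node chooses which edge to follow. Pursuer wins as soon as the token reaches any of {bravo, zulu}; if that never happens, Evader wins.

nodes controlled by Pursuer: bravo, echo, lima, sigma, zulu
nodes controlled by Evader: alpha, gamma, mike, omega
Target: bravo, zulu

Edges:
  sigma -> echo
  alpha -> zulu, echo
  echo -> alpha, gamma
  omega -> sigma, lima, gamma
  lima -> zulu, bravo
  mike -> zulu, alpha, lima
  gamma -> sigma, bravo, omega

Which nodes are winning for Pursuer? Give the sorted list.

A0 = {bravo, zulu}
A1: add {lima} — lima (Pursuer) has lima→zulu.
A2 = A1; e.g. sigma (Pursuer) has no edge into A1. Fixed point.
Pursuer's winning region = {bravo, lima, zulu}.

bravo, lima, zulu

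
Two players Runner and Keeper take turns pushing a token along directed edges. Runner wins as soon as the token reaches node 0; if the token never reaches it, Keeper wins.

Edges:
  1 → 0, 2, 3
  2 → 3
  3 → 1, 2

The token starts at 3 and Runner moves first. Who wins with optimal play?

Keeper

Track states (vertex, player-to-move).
A0 = {(0,Runner), (0,Keeper)}
A1: add {(1,Runner)}.
A2 = A1; e.g. (1,Keeper) stays out. (3,Runner) never enters ⇒ Keeper avoids the target.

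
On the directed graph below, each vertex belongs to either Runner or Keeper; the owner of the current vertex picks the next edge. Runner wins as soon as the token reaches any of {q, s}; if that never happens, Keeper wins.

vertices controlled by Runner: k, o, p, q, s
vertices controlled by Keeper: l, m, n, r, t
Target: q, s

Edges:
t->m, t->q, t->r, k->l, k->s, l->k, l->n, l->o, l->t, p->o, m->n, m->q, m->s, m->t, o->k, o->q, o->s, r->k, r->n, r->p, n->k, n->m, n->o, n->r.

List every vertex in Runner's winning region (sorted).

A0 = {q, s}
A1: add {k, o} — k (Runner) has k→s; o (Runner) has o→q.
A2: add {p} — p (Runner) has p→o.
A3 = A2; e.g. l (Keeper) can still go to n. Fixed point.
Runner's winning region = {k, o, p, q, s}.

k, o, p, q, s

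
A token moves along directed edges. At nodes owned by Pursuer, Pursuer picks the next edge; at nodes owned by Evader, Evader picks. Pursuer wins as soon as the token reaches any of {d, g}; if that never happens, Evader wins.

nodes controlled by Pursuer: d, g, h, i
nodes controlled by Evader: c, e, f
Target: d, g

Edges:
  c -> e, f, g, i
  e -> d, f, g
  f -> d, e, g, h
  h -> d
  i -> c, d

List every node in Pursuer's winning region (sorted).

A0 = {d, g}
A1: add {h, i} — h (Pursuer) has h→d; i (Pursuer) has i→d.
A2 = A1; e.g. c (Evader) can still go to e. Fixed point.
Pursuer's winning region = {d, g, h, i}.

d, g, h, i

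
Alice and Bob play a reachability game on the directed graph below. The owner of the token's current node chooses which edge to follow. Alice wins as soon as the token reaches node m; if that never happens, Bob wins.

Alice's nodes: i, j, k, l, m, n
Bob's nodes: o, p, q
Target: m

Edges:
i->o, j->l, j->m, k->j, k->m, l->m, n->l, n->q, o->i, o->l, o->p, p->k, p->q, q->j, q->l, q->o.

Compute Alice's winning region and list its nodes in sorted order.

j, k, l, m, n

A0 = {m}
A1: add {j, k, l} — j (Alice) has j→m; k (Alice) has k→m; l (Alice) has l→m.
A2: add {n} — n (Alice) has n→l.
A3 = A2; e.g. i (Alice) has no edge into A2. Fixed point.
Alice's winning region = {j, k, l, m, n}.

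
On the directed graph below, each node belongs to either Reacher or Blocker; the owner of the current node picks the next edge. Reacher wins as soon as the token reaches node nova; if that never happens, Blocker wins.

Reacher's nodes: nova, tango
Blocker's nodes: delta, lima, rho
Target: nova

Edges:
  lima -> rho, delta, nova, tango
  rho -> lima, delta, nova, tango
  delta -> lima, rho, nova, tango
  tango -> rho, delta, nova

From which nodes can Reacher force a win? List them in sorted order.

nova, tango

A0 = {nova}
A1: add {tango} — tango (Reacher) has tango→nova.
A2 = A1; e.g. lima (Blocker) can still go to rho. Fixed point.
Reacher's winning region = {nova, tango}.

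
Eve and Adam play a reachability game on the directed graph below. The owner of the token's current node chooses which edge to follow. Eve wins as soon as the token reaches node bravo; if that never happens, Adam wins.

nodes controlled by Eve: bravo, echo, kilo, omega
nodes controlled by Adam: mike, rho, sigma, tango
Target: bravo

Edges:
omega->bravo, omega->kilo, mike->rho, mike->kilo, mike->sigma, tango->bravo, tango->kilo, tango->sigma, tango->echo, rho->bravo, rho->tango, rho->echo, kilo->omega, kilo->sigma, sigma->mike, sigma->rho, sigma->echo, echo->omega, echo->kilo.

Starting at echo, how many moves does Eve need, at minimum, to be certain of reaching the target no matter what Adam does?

A0 = {bravo}
A1: add {omega} — omega (Eve) has omega→bravo.
A2: add {echo, kilo} — kilo (Eve) has kilo→omega; echo (Eve) has echo→omega.
A3 = A2; e.g. mike (Adam) can still go to rho. Fixed point.
echo enters the attractor at level 2, so Eve can force the target in 2 moves from there.

2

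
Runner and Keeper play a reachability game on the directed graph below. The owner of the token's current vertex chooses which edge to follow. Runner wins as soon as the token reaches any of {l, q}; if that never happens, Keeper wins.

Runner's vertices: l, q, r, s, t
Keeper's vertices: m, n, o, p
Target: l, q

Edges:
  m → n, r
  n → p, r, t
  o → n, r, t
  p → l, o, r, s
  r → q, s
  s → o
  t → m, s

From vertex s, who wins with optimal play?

A0 = {l, q}
A1: add {r} — r (Runner) has r→q.
A2 = A1; e.g. m (Keeper) can still go to n. Fixed point.
s never enters the attractor, so Keeper can avoid the target forever.

Keeper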